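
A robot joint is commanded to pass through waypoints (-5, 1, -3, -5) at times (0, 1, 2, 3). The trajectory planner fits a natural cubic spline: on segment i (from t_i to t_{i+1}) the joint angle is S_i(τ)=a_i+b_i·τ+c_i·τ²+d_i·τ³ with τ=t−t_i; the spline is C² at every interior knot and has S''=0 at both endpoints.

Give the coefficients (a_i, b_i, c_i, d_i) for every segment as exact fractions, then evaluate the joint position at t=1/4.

Δ: Δ0=6, Δ1=-4, Δ2=-2
row 1: diag=4, rhs=-60; c'=1/4, d'=-15
row 2: denom=4−1·1/4=15/4; d'=(12−1·-15)/(15/4)=36/5
back: M2=36/5
back: M1=-15−1/4·36/5=-84/5
M: M0=0, M1=-84/5, M2=36/5, M3=0
seg 0: a=-5, c=M0/2=0, d=(M1−M0)/(6·1)=-14/5, b=Δ0−h0·(2M0+M1)/6=44/5
seg 1: a=1, c=M1/2=-42/5, d=(M2−M1)/(6·1)=4, b=Δ1−h1·(2M1+M2)/6=2/5
seg 2: a=-3, c=M2/2=18/5, d=(M3−M2)/(6·1)=-6/5, b=Δ2−h2·(2M2+M3)/6=-22/5
t_q=1/4 → seg 0, τ=1/4; S=-5+44/5·τ+0·τ²+-14/5·τ³=-91/32

  seg 0: a=-5 b=44/5 c=0 d=-14/5
  seg 1: a=1 b=2/5 c=-42/5 d=4
  seg 2: a=-3 b=-22/5 c=18/5 d=-6/5
S(1/4) = -91/32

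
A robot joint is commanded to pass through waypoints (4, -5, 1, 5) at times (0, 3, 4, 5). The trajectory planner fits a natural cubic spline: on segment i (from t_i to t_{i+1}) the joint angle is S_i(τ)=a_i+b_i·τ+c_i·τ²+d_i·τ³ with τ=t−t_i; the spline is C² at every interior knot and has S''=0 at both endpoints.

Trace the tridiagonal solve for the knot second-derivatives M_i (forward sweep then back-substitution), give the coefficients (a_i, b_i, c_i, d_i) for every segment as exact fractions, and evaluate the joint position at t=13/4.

  seg 0: a=4 b=-207/31 c=0 d=38/93
  seg 1: a=-5 b=135/31 c=114/31 d=-63/31
  seg 2: a=1 b=174/31 c=-75/31 d=25/31
S(13/4) = -7367/1984

Δ: Δ0=-3, Δ1=6, Δ2=4
row 1: diag=8, rhs=54; c'=1/8, d'=27/4
row 2: denom=4−1·1/8=31/8; d'=(-12−1·27/4)/(31/8)=-150/31
back: M2=-150/31
back: M1=27/4−1/8·-150/31=228/31
M: M0=0, M1=228/31, M2=-150/31, M3=0
seg 0: a=4, c=M0/2=0, d=(M1−M0)/(6·3)=38/93, b=Δ0−h0·(2M0+M1)/6=-207/31
seg 1: a=-5, c=M1/2=114/31, d=(M2−M1)/(6·1)=-63/31, b=Δ1−h1·(2M1+M2)/6=135/31
seg 2: a=1, c=M2/2=-75/31, d=(M3−M2)/(6·1)=25/31, b=Δ2−h2·(2M2+M3)/6=174/31
t_q=13/4 → seg 1, τ=1/4; S=-5+135/31·τ+114/31·τ²+-63/31·τ³=-7367/1984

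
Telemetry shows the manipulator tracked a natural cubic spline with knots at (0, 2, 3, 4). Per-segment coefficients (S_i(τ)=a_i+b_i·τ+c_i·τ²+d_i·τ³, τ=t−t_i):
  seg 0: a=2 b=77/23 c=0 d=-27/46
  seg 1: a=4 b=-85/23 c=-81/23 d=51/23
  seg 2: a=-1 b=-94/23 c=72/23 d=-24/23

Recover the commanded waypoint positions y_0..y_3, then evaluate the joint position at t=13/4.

y_0=2 y_1=4 y_2=-1 y_3=-3
S(13/4) = -339/184

y_0 = S_0(0) = a_0 = 2
y_1 = S_1(0) = a_1 = 4
y_2 = S_2(0) = a_2 = -1
y_3 = S_2(1) = -3
t_q=13/4 is in segment 2 (τ=1/4); S_2(τ)=-339/184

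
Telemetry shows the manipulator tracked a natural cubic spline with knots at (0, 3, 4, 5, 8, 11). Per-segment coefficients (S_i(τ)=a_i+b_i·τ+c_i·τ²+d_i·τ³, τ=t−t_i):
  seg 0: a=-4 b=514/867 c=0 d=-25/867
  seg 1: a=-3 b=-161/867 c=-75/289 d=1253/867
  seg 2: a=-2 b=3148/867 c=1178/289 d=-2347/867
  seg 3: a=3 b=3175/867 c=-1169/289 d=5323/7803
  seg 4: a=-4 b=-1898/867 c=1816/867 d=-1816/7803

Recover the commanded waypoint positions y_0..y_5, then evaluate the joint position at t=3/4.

y_0=-4 y_1=-3 y_2=-2 y_3=3 y_4=-4 y_5=2
S(3/4) = -65985/18496

y_0 = S_0(0) = a_0 = -4
y_1 = S_1(0) = a_1 = -3
y_2 = S_2(0) = a_2 = -2
y_3 = S_3(0) = a_3 = 3
y_4 = S_4(0) = a_4 = -4
y_5 = S_4(3) = 2
t_q=3/4 is in segment 0 (τ=3/4); S_0(τ)=-65985/18496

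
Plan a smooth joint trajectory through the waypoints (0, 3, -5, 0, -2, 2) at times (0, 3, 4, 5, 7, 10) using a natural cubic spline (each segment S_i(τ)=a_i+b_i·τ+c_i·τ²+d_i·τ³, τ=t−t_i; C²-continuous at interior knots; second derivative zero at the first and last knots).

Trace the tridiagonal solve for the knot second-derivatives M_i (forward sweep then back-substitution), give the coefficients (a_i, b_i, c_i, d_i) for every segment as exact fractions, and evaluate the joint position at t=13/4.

  seg 0: a=0 b=2453/414 c=0 d=-2039/3726
  seg 1: a=3 b=-1832/207 c=-2039/414 d=797/138
  seg 2: a=-5 b=-569/414 c=2567/207 d=-2495/414
  seg 3: a=0 b=123/23 c=-2351/414 d=1037/828
  seg 4: a=-2 b=-484/207 c=380/207 d=-380/1863
S(13/4) = 5033/8832

Δ: Δ0=1, Δ1=-8, Δ2=5, Δ3=-1, Δ4=4/3
row 1: diag=8, rhs=-54; c'=1/8, d'=-27/4
row 2: denom=4−1·1/8=31/8; d'=(78−1·-27/4)/(31/8)=678/31
row 3: denom=6−1·8/31=178/31; d'=(-36−1·678/31)/(178/31)=-897/89
row 4: denom=10−2·31/89=828/89; d'=(14−2·-897/89)/(828/89)=760/207
back: M4=760/207
back: M3=-897/89−31/89·760/207=-2351/207
back: M2=678/31−8/31·-2351/207=5134/207
back: M1=-27/4−1/8·5134/207=-2039/207
M: M0=0, M1=-2039/207, M2=5134/207, M3=-2351/207, M4=760/207, M5=0
seg 0: a=0, c=M0/2=0, d=(M1−M0)/(6·3)=-2039/3726, b=Δ0−h0·(2M0+M1)/6=2453/414
seg 1: a=3, c=M1/2=-2039/414, d=(M2−M1)/(6·1)=797/138, b=Δ1−h1·(2M1+M2)/6=-1832/207
seg 2: a=-5, c=M2/2=2567/207, d=(M3−M2)/(6·1)=-2495/414, b=Δ2−h2·(2M2+M3)/6=-569/414
seg 3: a=0, c=M3/2=-2351/414, d=(M4−M3)/(6·2)=1037/828, b=Δ3−h3·(2M3+M4)/6=123/23
seg 4: a=-2, c=M4/2=380/207, d=(M5−M4)/(6·3)=-380/1863, b=Δ4−h4·(2M4+M5)/6=-484/207
t_q=13/4 → seg 1, τ=1/4; S=3+-1832/207·τ+-2039/414·τ²+797/138·τ³=5033/8832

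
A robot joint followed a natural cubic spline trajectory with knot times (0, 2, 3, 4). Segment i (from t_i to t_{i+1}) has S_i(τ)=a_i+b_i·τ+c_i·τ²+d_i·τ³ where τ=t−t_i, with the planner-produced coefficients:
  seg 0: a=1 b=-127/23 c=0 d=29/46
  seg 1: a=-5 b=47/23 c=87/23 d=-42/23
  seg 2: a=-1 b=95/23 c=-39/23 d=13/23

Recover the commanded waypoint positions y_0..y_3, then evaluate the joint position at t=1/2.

y_0 = S_0(0) = a_0 = 1
y_1 = S_1(0) = a_1 = -5
y_2 = S_2(0) = a_2 = -1
y_3 = S_2(1) = 2
t_q=1/2 is in segment 0 (τ=1/2); S_0(τ)=-619/368

y_0=1 y_1=-5 y_2=-1 y_3=2
S(1/2) = -619/368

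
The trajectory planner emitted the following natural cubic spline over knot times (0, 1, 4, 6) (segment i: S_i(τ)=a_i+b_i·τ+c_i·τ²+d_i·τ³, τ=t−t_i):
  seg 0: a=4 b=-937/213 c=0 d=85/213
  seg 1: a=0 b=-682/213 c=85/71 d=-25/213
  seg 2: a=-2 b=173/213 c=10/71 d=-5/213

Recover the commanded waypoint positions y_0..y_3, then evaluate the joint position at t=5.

y_0 = S_0(0) = a_0 = 4
y_1 = S_1(0) = a_1 = 0
y_2 = S_2(0) = a_2 = -2
y_3 = S_2(2) = 0
t_q=5 is in segment 2 (τ=1); S_2(τ)=-76/71

y_0=4 y_1=0 y_2=-2 y_3=0
S(5) = -76/71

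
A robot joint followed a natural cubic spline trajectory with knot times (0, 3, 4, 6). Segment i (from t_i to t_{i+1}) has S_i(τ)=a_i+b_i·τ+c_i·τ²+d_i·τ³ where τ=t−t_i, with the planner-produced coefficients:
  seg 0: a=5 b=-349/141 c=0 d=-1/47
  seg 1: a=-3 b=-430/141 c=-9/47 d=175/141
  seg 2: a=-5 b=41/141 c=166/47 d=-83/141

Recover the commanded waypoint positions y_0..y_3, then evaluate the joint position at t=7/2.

y_0=5 y_1=-3 y_2=-5 y_3=5
S(7/2) = -1661/376

y_0 = S_0(0) = a_0 = 5
y_1 = S_1(0) = a_1 = -3
y_2 = S_2(0) = a_2 = -5
y_3 = S_2(2) = 5
t_q=7/2 is in segment 1 (τ=1/2); S_1(τ)=-1661/376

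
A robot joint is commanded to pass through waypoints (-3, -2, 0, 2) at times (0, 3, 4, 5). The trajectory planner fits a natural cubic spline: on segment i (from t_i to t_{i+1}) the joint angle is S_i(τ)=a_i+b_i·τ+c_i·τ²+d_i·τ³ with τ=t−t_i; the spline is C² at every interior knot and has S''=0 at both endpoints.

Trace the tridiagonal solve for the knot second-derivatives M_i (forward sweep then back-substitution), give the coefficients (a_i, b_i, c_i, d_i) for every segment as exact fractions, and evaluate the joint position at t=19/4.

Δ: Δ0=1/3, Δ1=2, Δ2=2
row 1: diag=8, rhs=10; c'=1/8, d'=5/4
row 2: denom=4−1·1/8=31/8; d'=(0−1·5/4)/(31/8)=-10/31
back: M2=-10/31
back: M1=5/4−1/8·-10/31=40/31
M: M0=0, M1=40/31, M2=-10/31, M3=0
seg 0: a=-3, c=M0/2=0, d=(M1−M0)/(6·3)=20/279, b=Δ0−h0·(2M0+M1)/6=-29/93
seg 1: a=-2, c=M1/2=20/31, d=(M2−M1)/(6·1)=-25/93, b=Δ1−h1·(2M1+M2)/6=151/93
seg 2: a=0, c=M2/2=-5/31, d=(M3−M2)/(6·1)=5/93, b=Δ2−h2·(2M2+M3)/6=196/93
t_q=19/4 → seg 2, τ=3/4; S=0+196/93·τ+-5/31·τ²+5/93·τ³=3001/1984

  seg 0: a=-3 b=-29/93 c=0 d=20/279
  seg 1: a=-2 b=151/93 c=20/31 d=-25/93
  seg 2: a=0 b=196/93 c=-5/31 d=5/93
S(19/4) = 3001/1984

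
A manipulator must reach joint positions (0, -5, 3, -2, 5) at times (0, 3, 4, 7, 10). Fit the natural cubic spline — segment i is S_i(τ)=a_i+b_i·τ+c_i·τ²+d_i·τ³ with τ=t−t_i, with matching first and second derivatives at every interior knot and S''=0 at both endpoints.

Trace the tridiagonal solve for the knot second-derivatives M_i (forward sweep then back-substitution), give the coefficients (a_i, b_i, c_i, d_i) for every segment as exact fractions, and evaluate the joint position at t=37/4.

Δ: Δ0=-5/3, Δ1=8, Δ2=-5/3, Δ3=7/3
row 1: diag=8, rhs=58; c'=1/8, d'=29/4
row 2: denom=8−1·1/8=63/8; d'=(-58−1·29/4)/(63/8)=-58/7
row 3: denom=12−3·8/21=76/7; d'=(24−3·-58/7)/(76/7)=9/2
back: M3=9/2
back: M2=-58/7−8/21·9/2=-10
back: M1=29/4−1/8·-10=17/2
M: M0=0, M1=17/2, M2=-10, M3=9/2, M4=0
seg 0: a=0, c=M0/2=0, d=(M1−M0)/(6·3)=17/36, b=Δ0−h0·(2M0+M1)/6=-71/12
seg 1: a=-5, c=M1/2=17/4, d=(M2−M1)/(6·1)=-37/12, b=Δ1−h1·(2M1+M2)/6=41/6
seg 2: a=3, c=M2/2=-5, d=(M3−M2)/(6·3)=29/36, b=Δ2−h2·(2M2+M3)/6=73/12
seg 3: a=-2, c=M3/2=9/4, d=(M4−M3)/(6·3)=-1/4, b=Δ3−h3·(2M3+M4)/6=-13/6
t_q=37/4 → seg 3, τ=9/4; S=-2+-13/6·τ+9/4·τ²+-1/4·τ³=427/256

  seg 0: a=0 b=-71/12 c=0 d=17/36
  seg 1: a=-5 b=41/6 c=17/4 d=-37/12
  seg 2: a=3 b=73/12 c=-5 d=29/36
  seg 3: a=-2 b=-13/6 c=9/4 d=-1/4
S(37/4) = 427/256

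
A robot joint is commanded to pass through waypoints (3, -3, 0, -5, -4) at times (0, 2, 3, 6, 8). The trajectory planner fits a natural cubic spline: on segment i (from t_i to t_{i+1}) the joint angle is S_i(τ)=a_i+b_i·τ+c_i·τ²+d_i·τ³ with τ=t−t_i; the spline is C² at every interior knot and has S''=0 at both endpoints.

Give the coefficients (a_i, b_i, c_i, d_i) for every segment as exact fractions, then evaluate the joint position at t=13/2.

  seg 0: a=3 b=-6619/1248 c=0 d=2875/4992
  seg 1: a=-3 b=1003/624 c=2875/832 d=-5149/2496
  seg 2: a=0 b=5815/2496 c=-1137/416 d=269/576
  seg 3: a=-5 b=-911/624 c=1223/832 d=-1223/4992
S(13/2) = -71793/13312

Δ: Δ0=-3, Δ1=3, Δ2=-5/3, Δ3=1/2
row 1: diag=6, rhs=36; c'=1/6, d'=6
row 2: denom=8−1·1/6=47/6; d'=(-28−1·6)/(47/6)=-204/47
row 3: denom=10−3·18/47=416/47; d'=(13−3·-204/47)/(416/47)=1223/416
back: M3=1223/416
back: M2=-204/47−18/47·1223/416=-1137/208
back: M1=6−1/6·-1137/208=2875/416
M: M0=0, M1=2875/416, M2=-1137/208, M3=1223/416, M4=0
seg 0: a=3, c=M0/2=0, d=(M1−M0)/(6·2)=2875/4992, b=Δ0−h0·(2M0+M1)/6=-6619/1248
seg 1: a=-3, c=M1/2=2875/832, d=(M2−M1)/(6·1)=-5149/2496, b=Δ1−h1·(2M1+M2)/6=1003/624
seg 2: a=0, c=M2/2=-1137/416, d=(M3−M2)/(6·3)=269/576, b=Δ2−h2·(2M2+M3)/6=5815/2496
seg 3: a=-5, c=M3/2=1223/832, d=(M4−M3)/(6·2)=-1223/4992, b=Δ3−h3·(2M3+M4)/6=-911/624
t_q=13/2 → seg 3, τ=1/2; S=-5+-911/624·τ+1223/832·τ²+-1223/4992·τ³=-71793/13312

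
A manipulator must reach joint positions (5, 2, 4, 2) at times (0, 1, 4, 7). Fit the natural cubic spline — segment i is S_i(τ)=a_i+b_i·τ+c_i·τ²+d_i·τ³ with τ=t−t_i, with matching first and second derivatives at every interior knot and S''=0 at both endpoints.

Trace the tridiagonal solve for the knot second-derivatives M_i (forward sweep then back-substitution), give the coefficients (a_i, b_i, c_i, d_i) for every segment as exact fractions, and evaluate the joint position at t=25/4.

Δ: Δ0=-3, Δ1=2/3, Δ2=-2/3
row 1: diag=8, rhs=22; c'=3/8, d'=11/4
row 2: denom=12−3·3/8=87/8; d'=(-8−3·11/4)/(87/8)=-130/87
back: M2=-130/87
back: M1=11/4−3/8·-130/87=96/29
M: M0=0, M1=96/29, M2=-130/87, M3=0
seg 0: a=5, c=M0/2=0, d=(M1−M0)/(6·1)=16/29, b=Δ0−h0·(2M0+M1)/6=-103/29
seg 1: a=2, c=M1/2=48/29, d=(M2−M1)/(6·3)=-209/783, b=Δ1−h1·(2M1+M2)/6=-55/29
seg 2: a=4, c=M2/2=-65/87, d=(M3−M2)/(6·3)=65/783, b=Δ2−h2·(2M2+M3)/6=24/29
t_q=25/4 → seg 2, τ=9/4; S=4+24/29·τ+-65/87·τ²+65/783·τ³=5615/1856

  seg 0: a=5 b=-103/29 c=0 d=16/29
  seg 1: a=2 b=-55/29 c=48/29 d=-209/783
  seg 2: a=4 b=24/29 c=-65/87 d=65/783
S(25/4) = 5615/1856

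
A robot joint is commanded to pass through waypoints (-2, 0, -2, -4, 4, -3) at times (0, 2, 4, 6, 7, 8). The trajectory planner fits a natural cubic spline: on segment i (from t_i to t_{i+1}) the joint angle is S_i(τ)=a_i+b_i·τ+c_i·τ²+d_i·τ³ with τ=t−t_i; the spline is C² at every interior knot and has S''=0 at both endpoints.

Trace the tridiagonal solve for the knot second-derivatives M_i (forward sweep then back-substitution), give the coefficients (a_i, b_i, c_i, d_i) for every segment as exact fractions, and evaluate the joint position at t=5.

  seg 0: a=-2 b=379/313 c=0 d=-33/626
  seg 1: a=0 b=181/313 c=-99/313 d=-74/313
  seg 2: a=-2 b=-1103/313 c=-543/313 d=469/313
  seg 3: a=-4 b=2353/313 c=2271/313 d=-2120/313
  seg 4: a=4 b=535/313 c=-4089/313 d=1363/313
S(5) = -1803/313

Δ: Δ0=1, Δ1=-1, Δ2=-1, Δ3=8, Δ4=-7
row 1: diag=8, rhs=-12; c'=1/4, d'=-3/2
row 2: denom=8−2·1/4=15/2; d'=(0−2·-3/2)/(15/2)=2/5
row 3: denom=6−2·4/15=82/15; d'=(54−2·2/5)/(82/15)=399/41
row 4: denom=4−1·15/82=313/82; d'=(-90−1·399/41)/(313/82)=-8178/313
back: M4=-8178/313
back: M3=399/41−15/82·-8178/313=4542/313
back: M2=2/5−4/15·4542/313=-1086/313
back: M1=-3/2−1/4·-1086/313=-198/313
M: M0=0, M1=-198/313, M2=-1086/313, M3=4542/313, M4=-8178/313, M5=0
seg 0: a=-2, c=M0/2=0, d=(M1−M0)/(6·2)=-33/626, b=Δ0−h0·(2M0+M1)/6=379/313
seg 1: a=0, c=M1/2=-99/313, d=(M2−M1)/(6·2)=-74/313, b=Δ1−h1·(2M1+M2)/6=181/313
seg 2: a=-2, c=M2/2=-543/313, d=(M3−M2)/(6·2)=469/313, b=Δ2−h2·(2M2+M3)/6=-1103/313
seg 3: a=-4, c=M3/2=2271/313, d=(M4−M3)/(6·1)=-2120/313, b=Δ3−h3·(2M3+M4)/6=2353/313
seg 4: a=4, c=M4/2=-4089/313, d=(M5−M4)/(6·1)=1363/313, b=Δ4−h4·(2M4+M5)/6=535/313
t_q=5 → seg 2, τ=1; S=-2+-1103/313·τ+-543/313·τ²+469/313·τ³=-1803/313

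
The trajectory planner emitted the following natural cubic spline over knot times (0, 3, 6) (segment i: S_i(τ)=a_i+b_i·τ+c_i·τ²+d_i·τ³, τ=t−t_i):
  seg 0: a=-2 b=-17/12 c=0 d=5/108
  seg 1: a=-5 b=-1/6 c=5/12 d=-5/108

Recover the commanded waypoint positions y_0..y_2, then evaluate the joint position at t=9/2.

y_0=-2 y_1=-5 y_2=-3
S(9/2) = -143/32

y_0 = S_0(0) = a_0 = -2
y_1 = S_1(0) = a_1 = -5
y_2 = S_1(3) = -3
t_q=9/2 is in segment 1 (τ=3/2); S_1(τ)=-143/32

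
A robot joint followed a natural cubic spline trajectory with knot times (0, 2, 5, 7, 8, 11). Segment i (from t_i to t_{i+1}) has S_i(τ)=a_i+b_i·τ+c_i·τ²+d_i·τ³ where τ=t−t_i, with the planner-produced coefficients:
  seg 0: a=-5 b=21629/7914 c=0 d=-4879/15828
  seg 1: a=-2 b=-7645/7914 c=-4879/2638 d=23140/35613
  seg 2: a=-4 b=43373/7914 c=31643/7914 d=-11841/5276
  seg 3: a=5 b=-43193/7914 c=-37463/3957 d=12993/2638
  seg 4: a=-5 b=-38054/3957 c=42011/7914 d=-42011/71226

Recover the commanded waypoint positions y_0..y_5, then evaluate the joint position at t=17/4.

y_0=-5 y_1=-2 y_2=-4 y_3=5 y_4=-5 y_5=-2
S(17/4) = -258965/42208

y_0 = S_0(0) = a_0 = -5
y_1 = S_1(0) = a_1 = -2
y_2 = S_2(0) = a_2 = -4
y_3 = S_3(0) = a_3 = 5
y_4 = S_4(0) = a_4 = -5
y_5 = S_4(3) = -2
t_q=17/4 is in segment 1 (τ=9/4); S_1(τ)=-258965/42208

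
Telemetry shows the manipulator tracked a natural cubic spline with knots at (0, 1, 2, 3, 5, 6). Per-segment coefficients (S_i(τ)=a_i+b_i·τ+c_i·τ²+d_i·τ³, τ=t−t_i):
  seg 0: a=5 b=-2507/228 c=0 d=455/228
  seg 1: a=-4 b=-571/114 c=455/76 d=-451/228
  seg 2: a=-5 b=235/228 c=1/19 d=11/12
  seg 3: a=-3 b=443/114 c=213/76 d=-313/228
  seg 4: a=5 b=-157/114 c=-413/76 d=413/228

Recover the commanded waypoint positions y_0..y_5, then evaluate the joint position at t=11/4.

y_0=5 y_1=-4 y_2=-5 y_3=-3 y_4=5 y_5=0
S(11/4) = -18535/4864

y_0 = S_0(0) = a_0 = 5
y_1 = S_1(0) = a_1 = -4
y_2 = S_2(0) = a_2 = -5
y_3 = S_3(0) = a_3 = -3
y_4 = S_4(0) = a_4 = 5
y_5 = S_4(1) = 0
t_q=11/4 is in segment 2 (τ=3/4); S_2(τ)=-18535/4864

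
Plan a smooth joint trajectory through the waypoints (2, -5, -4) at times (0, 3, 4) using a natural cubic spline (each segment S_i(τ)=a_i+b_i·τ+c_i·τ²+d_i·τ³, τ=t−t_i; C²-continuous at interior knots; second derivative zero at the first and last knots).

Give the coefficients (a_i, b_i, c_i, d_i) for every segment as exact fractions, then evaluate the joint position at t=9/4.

Δ: Δ0=-7/3, Δ1=1
row 1: diag=8, rhs=20; c'=1/8, d'=5/2
back: M1=5/2
M: M0=0, M1=5/2, M2=0
seg 0: a=2, c=M0/2=0, d=(M1−M0)/(6·3)=5/36, b=Δ0−h0·(2M0+M1)/6=-43/12
seg 1: a=-5, c=M1/2=5/4, d=(M2−M1)/(6·1)=-5/12, b=Δ1−h1·(2M1+M2)/6=1/6
t_q=9/4 → seg 0, τ=9/4; S=2+-43/12·τ+0·τ²+5/36·τ³=-1147/256

  seg 0: a=2 b=-43/12 c=0 d=5/36
  seg 1: a=-5 b=1/6 c=5/4 d=-5/12
S(9/4) = -1147/256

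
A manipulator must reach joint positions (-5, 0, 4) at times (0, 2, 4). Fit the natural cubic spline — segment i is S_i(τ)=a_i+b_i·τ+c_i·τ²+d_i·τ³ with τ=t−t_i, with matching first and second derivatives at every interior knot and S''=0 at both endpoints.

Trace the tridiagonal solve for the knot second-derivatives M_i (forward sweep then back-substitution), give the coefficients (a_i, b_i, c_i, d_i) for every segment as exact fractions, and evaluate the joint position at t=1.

  seg 0: a=-5 b=21/8 c=0 d=-1/32
  seg 1: a=0 b=9/4 c=-3/16 d=1/32
S(1) = -77/32

Δ: Δ0=5/2, Δ1=2
row 1: diag=8, rhs=-3; c'=1/4, d'=-3/8
back: M1=-3/8
M: M0=0, M1=-3/8, M2=0
seg 0: a=-5, c=M0/2=0, d=(M1−M0)/(6·2)=-1/32, b=Δ0−h0·(2M0+M1)/6=21/8
seg 1: a=0, c=M1/2=-3/16, d=(M2−M1)/(6·2)=1/32, b=Δ1−h1·(2M1+M2)/6=9/4
t_q=1 → seg 0, τ=1; S=-5+21/8·τ+0·τ²+-1/32·τ³=-77/32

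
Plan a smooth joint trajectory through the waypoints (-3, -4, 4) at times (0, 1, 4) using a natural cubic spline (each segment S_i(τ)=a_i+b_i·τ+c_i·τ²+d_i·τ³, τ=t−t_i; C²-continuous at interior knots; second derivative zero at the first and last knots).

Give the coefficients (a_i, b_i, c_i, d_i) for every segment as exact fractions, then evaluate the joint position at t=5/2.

  seg 0: a=-3 b=-35/24 c=0 d=11/24
  seg 1: a=-4 b=-1/12 c=11/8 d=-11/72
S(5/2) = -99/64

Δ: Δ0=-1, Δ1=8/3
row 1: diag=8, rhs=22; c'=3/8, d'=11/4
back: M1=11/4
M: M0=0, M1=11/4, M2=0
seg 0: a=-3, c=M0/2=0, d=(M1−M0)/(6·1)=11/24, b=Δ0−h0·(2M0+M1)/6=-35/24
seg 1: a=-4, c=M1/2=11/8, d=(M2−M1)/(6·3)=-11/72, b=Δ1−h1·(2M1+M2)/6=-1/12
t_q=5/2 → seg 1, τ=3/2; S=-4+-1/12·τ+11/8·τ²+-11/72·τ³=-99/64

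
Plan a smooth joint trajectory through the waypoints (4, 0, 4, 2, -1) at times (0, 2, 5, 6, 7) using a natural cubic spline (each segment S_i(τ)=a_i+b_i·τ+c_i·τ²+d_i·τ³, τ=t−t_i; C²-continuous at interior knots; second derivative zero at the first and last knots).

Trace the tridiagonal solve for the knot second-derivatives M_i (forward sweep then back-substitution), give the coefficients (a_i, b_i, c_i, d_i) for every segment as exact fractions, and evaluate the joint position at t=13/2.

  seg 0: a=4 b=-1243/411 c=0 d=421/1644
  seg 1: a=0 b=20/411 c=421/274 d=-911/2466
  seg 2: a=4 b=-581/822 c=-245/137 d=407/822
  seg 3: a=2 b=-1150/411 c=-83/274 d=83/822
S(13/2) = 1179/2192

Δ: Δ0=-2, Δ1=4/3, Δ2=-2, Δ3=-3
row 1: diag=10, rhs=20; c'=3/10, d'=2
row 2: denom=8−3·3/10=71/10; d'=(-20−3·2)/(71/10)=-260/71
row 3: denom=4−1·10/71=274/71; d'=(-6−1·-260/71)/(274/71)=-83/137
back: M3=-83/137
back: M2=-260/71−10/71·-83/137=-490/137
back: M1=2−3/10·-490/137=421/137
M: M0=0, M1=421/137, M2=-490/137, M3=-83/137, M4=0
seg 0: a=4, c=M0/2=0, d=(M1−M0)/(6·2)=421/1644, b=Δ0−h0·(2M0+M1)/6=-1243/411
seg 1: a=0, c=M1/2=421/274, d=(M2−M1)/(6·3)=-911/2466, b=Δ1−h1·(2M1+M2)/6=20/411
seg 2: a=4, c=M2/2=-245/137, d=(M3−M2)/(6·1)=407/822, b=Δ2−h2·(2M2+M3)/6=-581/822
seg 3: a=2, c=M3/2=-83/274, d=(M4−M3)/(6·1)=83/822, b=Δ3−h3·(2M3+M4)/6=-1150/411
t_q=13/2 → seg 3, τ=1/2; S=2+-1150/411·τ+-83/274·τ²+83/822·τ³=1179/2192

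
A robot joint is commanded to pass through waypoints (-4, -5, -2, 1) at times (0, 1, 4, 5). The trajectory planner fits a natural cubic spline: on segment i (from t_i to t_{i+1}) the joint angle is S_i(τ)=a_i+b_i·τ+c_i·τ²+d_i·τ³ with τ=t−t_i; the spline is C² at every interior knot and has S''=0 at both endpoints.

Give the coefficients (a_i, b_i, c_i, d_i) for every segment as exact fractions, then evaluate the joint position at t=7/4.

Δ: Δ0=-1, Δ1=1, Δ2=3
row 1: diag=8, rhs=12; c'=3/8, d'=3/2
row 2: denom=8−3·3/8=55/8; d'=(12−3·3/2)/(55/8)=12/11
back: M2=12/11
back: M1=3/2−3/8·12/11=12/11
M: M0=0, M1=12/11, M2=12/11, M3=0
seg 0: a=-4, c=M0/2=0, d=(M1−M0)/(6·1)=2/11, b=Δ0−h0·(2M0+M1)/6=-13/11
seg 1: a=-5, c=M1/2=6/11, d=(M2−M1)/(6·3)=0, b=Δ1−h1·(2M1+M2)/6=-7/11
seg 2: a=-2, c=M2/2=6/11, d=(M3−M2)/(6·1)=-2/11, b=Δ2−h2·(2M2+M3)/6=29/11
t_q=7/4 → seg 1, τ=3/4; S=-5+-7/11·τ+6/11·τ²+0·τ³=-455/88

  seg 0: a=-4 b=-13/11 c=0 d=2/11
  seg 1: a=-5 b=-7/11 c=6/11 d=0
  seg 2: a=-2 b=29/11 c=6/11 d=-2/11
S(7/4) = -455/88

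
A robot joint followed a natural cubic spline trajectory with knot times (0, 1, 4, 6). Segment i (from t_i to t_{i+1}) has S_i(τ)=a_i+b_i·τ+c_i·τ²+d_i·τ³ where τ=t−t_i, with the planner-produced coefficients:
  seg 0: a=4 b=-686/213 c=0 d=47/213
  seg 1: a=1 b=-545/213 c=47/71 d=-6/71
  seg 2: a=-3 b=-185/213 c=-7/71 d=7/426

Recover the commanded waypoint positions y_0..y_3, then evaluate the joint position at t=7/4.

y_0=4 y_1=1 y_2=-3 y_3=-5
S(7/4) = -1323/2272

y_0 = S_0(0) = a_0 = 4
y_1 = S_1(0) = a_1 = 1
y_2 = S_2(0) = a_2 = -3
y_3 = S_2(2) = -5
t_q=7/4 is in segment 1 (τ=3/4); S_1(τ)=-1323/2272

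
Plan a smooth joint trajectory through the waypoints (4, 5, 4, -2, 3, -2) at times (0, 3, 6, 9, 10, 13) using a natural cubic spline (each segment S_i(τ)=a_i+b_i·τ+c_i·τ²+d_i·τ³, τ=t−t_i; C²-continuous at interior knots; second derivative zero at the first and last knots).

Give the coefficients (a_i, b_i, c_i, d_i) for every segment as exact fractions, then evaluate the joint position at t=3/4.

  seg 0: a=4 b=142/849 c=0 d=47/2547
  seg 1: a=5 b=565/849 c=47/283 d=-1271/7641
  seg 2: a=4 b=-2402/849 c=-1130/849 d=4094/7641
  seg 3: a=-2 b=3100/849 c=988/283 d=-1819/849
  seg 4: a=3 b=3571/849 c=-831/283 d=277/849
S(3/4) = 74861/18112

Δ: Δ0=1/3, Δ1=-1/3, Δ2=-2, Δ3=5, Δ4=-5/3
row 1: diag=12, rhs=-4; c'=1/4, d'=-1/3
row 2: denom=12−3·1/4=45/4; d'=(-10−3·-1/3)/(45/4)=-4/5
row 3: denom=8−3·4/15=36/5; d'=(42−3·-4/5)/(36/5)=37/6
row 4: denom=8−1·5/36=283/36; d'=(-40−1·37/6)/(283/36)=-1662/283
back: M4=-1662/283
back: M3=37/6−5/36·-1662/283=1976/283
back: M2=-4/5−4/15·1976/283=-2260/849
back: M1=-1/3−1/4·-2260/849=94/283
M: M0=0, M1=94/283, M2=-2260/849, M3=1976/283, M4=-1662/283, M5=0
seg 0: a=4, c=M0/2=0, d=(M1−M0)/(6·3)=47/2547, b=Δ0−h0·(2M0+M1)/6=142/849
seg 1: a=5, c=M1/2=47/283, d=(M2−M1)/(6·3)=-1271/7641, b=Δ1−h1·(2M1+M2)/6=565/849
seg 2: a=4, c=M2/2=-1130/849, d=(M3−M2)/(6·3)=4094/7641, b=Δ2−h2·(2M2+M3)/6=-2402/849
seg 3: a=-2, c=M3/2=988/283, d=(M4−M3)/(6·1)=-1819/849, b=Δ3−h3·(2M3+M4)/6=3100/849
seg 4: a=3, c=M4/2=-831/283, d=(M5−M4)/(6·3)=277/849, b=Δ4−h4·(2M4+M5)/6=3571/849
t_q=3/4 → seg 0, τ=3/4; S=4+142/849·τ+0·τ²+47/2547·τ³=74861/18112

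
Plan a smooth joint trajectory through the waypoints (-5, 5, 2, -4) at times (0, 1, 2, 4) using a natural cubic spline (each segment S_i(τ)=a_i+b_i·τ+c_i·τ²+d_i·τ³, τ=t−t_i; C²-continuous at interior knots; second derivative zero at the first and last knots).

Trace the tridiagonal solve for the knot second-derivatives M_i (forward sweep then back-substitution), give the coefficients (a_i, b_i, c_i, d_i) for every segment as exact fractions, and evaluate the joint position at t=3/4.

Δ: Δ0=10, Δ1=-3, Δ2=-3
row 1: diag=4, rhs=-78; c'=1/4, d'=-39/2
row 2: denom=6−1·1/4=23/4; d'=(0−1·-39/2)/(23/4)=78/23
back: M2=78/23
back: M1=-39/2−1/4·78/23=-468/23
M: M0=0, M1=-468/23, M2=78/23, M3=0
seg 0: a=-5, c=M0/2=0, d=(M1−M0)/(6·1)=-78/23, b=Δ0−h0·(2M0+M1)/6=308/23
seg 1: a=5, c=M1/2=-234/23, d=(M2−M1)/(6·1)=91/23, b=Δ1−h1·(2M1+M2)/6=74/23
seg 2: a=2, c=M2/2=39/23, d=(M3−M2)/(6·2)=-13/46, b=Δ2−h2·(2M2+M3)/6=-121/23
t_q=3/4 → seg 0, τ=3/4; S=-5+308/23·τ+0·τ²+-78/23·τ³=2659/736

  seg 0: a=-5 b=308/23 c=0 d=-78/23
  seg 1: a=5 b=74/23 c=-234/23 d=91/23
  seg 2: a=2 b=-121/23 c=39/23 d=-13/46
S(3/4) = 2659/736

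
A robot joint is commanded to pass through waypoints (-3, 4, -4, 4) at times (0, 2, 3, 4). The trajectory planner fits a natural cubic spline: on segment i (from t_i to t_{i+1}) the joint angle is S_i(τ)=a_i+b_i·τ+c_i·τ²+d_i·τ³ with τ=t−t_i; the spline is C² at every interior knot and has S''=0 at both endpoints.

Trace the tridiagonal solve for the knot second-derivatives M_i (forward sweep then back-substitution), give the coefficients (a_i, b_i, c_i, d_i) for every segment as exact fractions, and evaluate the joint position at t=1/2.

  seg 0: a=-3 b=409/46 c=0 d=-31/23
  seg 1: a=4 b=-335/46 c=-186/23 d=339/46
  seg 2: a=-4 b=-31/23 c=645/46 d=-215/46
S(1/2) = 235/184

Δ: Δ0=7/2, Δ1=-8, Δ2=8
row 1: diag=6, rhs=-69; c'=1/6, d'=-23/2
row 2: denom=4−1·1/6=23/6; d'=(96−1·-23/2)/(23/6)=645/23
back: M2=645/23
back: M1=-23/2−1/6·645/23=-372/23
M: M0=0, M1=-372/23, M2=645/23, M3=0
seg 0: a=-3, c=M0/2=0, d=(M1−M0)/(6·2)=-31/23, b=Δ0−h0·(2M0+M1)/6=409/46
seg 1: a=4, c=M1/2=-186/23, d=(M2−M1)/(6·1)=339/46, b=Δ1−h1·(2M1+M2)/6=-335/46
seg 2: a=-4, c=M2/2=645/46, d=(M3−M2)/(6·1)=-215/46, b=Δ2−h2·(2M2+M3)/6=-31/23
t_q=1/2 → seg 0, τ=1/2; S=-3+409/46·τ+0·τ²+-31/23·τ³=235/184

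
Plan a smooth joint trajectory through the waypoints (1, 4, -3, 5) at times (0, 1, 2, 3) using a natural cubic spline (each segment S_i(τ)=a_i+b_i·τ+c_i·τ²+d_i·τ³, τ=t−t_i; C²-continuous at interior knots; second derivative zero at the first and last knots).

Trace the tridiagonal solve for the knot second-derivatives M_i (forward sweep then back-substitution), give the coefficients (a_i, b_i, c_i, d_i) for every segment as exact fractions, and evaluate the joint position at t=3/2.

Δ: Δ0=3, Δ1=-7, Δ2=8
row 1: diag=4, rhs=-60; c'=1/4, d'=-15
row 2: denom=4−1·1/4=15/4; d'=(90−1·-15)/(15/4)=28
back: M2=28
back: M1=-15−1/4·28=-22
M: M0=0, M1=-22, M2=28, M3=0
seg 0: a=1, c=M0/2=0, d=(M1−M0)/(6·1)=-11/3, b=Δ0−h0·(2M0+M1)/6=20/3
seg 1: a=4, c=M1/2=-11, d=(M2−M1)/(6·1)=25/3, b=Δ1−h1·(2M1+M2)/6=-13/3
seg 2: a=-3, c=M2/2=14, d=(M3−M2)/(6·1)=-14/3, b=Δ2−h2·(2M2+M3)/6=-4/3
t_q=3/2 → seg 1, τ=1/2; S=4+-13/3·τ+-11·τ²+25/3·τ³=1/8

  seg 0: a=1 b=20/3 c=0 d=-11/3
  seg 1: a=4 b=-13/3 c=-11 d=25/3
  seg 2: a=-3 b=-4/3 c=14 d=-14/3
S(3/2) = 1/8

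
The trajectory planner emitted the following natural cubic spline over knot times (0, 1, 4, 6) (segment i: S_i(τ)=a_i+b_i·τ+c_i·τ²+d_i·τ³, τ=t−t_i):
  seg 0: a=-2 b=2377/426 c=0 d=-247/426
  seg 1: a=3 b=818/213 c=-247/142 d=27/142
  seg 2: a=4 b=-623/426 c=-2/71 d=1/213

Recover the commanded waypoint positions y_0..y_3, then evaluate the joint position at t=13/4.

y_0 = S_0(0) = a_0 = -2
y_1 = S_1(0) = a_1 = 3
y_2 = S_2(0) = a_2 = 4
y_3 = S_2(2) = 1
t_q=13/4 is in segment 1 (τ=9/4); S_1(τ)=45447/9088

y_0=-2 y_1=3 y_2=4 y_3=1
S(13/4) = 45447/9088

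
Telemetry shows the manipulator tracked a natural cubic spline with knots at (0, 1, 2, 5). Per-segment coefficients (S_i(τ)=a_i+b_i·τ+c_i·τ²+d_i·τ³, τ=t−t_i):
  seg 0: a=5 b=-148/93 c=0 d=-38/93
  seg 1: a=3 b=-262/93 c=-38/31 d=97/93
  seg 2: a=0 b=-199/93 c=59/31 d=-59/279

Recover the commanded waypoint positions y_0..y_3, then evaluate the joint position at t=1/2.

y_0 = S_0(0) = a_0 = 5
y_1 = S_1(0) = a_1 = 3
y_2 = S_2(0) = a_2 = 0
y_3 = S_2(3) = 5
t_q=1/2 is in segment 0 (τ=1/2); S_0(τ)=515/124

y_0=5 y_1=3 y_2=0 y_3=5
S(1/2) = 515/124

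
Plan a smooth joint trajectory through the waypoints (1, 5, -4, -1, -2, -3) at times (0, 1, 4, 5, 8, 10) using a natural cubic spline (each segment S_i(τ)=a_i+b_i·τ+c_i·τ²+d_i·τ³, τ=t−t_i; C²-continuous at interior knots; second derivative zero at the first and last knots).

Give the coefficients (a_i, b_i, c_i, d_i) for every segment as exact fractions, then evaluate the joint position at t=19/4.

  seg 0: a=1 b=8233/1530 c=0 d=-2113/1530
  seg 1: a=5 b=947/765 c=-2113/510 d=12533/13770
  seg 2: a=-4 b=1459/1530 c=3097/765 d=-1021/510
  seg 3: a=-1 b=137/45 c=-599/306 d=3817/13770
  seg 4: a=-2 b=-1861/1530 c=137/255 d=-137/1530
S(19/4) = -12091/6528

Δ: Δ0=4, Δ1=-3, Δ2=3, Δ3=-1/3, Δ4=-1/2
row 1: diag=8, rhs=-42; c'=3/8, d'=-21/4
row 2: denom=8−3·3/8=55/8; d'=(36−3·-21/4)/(55/8)=414/55
row 3: denom=8−1·8/55=432/55; d'=(-20−1·414/55)/(432/55)=-757/216
row 4: denom=10−3·55/144=425/48; d'=(-1−3·-757/216)/(425/48)=274/255
back: M4=274/255
back: M3=-757/216−55/144·274/255=-599/153
back: M2=414/55−8/55·-599/153=6194/765
back: M1=-21/4−3/8·6194/765=-2113/255
M: M0=0, M1=-2113/255, M2=6194/765, M3=-599/153, M4=274/255, M5=0
seg 0: a=1, c=M0/2=0, d=(M1−M0)/(6·1)=-2113/1530, b=Δ0−h0·(2M0+M1)/6=8233/1530
seg 1: a=5, c=M1/2=-2113/510, d=(M2−M1)/(6·3)=12533/13770, b=Δ1−h1·(2M1+M2)/6=947/765
seg 2: a=-4, c=M2/2=3097/765, d=(M3−M2)/(6·1)=-1021/510, b=Δ2−h2·(2M2+M3)/6=1459/1530
seg 3: a=-1, c=M3/2=-599/306, d=(M4−M3)/(6·3)=3817/13770, b=Δ3−h3·(2M3+M4)/6=137/45
seg 4: a=-2, c=M4/2=137/255, d=(M5−M4)/(6·2)=-137/1530, b=Δ4−h4·(2M4+M5)/6=-1861/1530
t_q=19/4 → seg 2, τ=3/4; S=-4+1459/1530·τ+3097/765·τ²+-1021/510·τ³=-12091/6528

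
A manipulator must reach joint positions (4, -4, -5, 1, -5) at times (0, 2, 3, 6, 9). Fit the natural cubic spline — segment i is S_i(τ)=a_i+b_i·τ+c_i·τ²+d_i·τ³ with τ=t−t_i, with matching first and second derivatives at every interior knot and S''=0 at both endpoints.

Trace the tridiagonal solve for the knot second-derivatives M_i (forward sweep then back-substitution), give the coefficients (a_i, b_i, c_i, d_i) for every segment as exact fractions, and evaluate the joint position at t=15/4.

Δ: Δ0=-4, Δ1=-1, Δ2=2, Δ3=-2
row 1: diag=6, rhs=18; c'=1/6, d'=3
row 2: denom=8−1·1/6=47/6; d'=(18−1·3)/(47/6)=90/47
row 3: denom=12−3·18/47=510/47; d'=(-24−3·90/47)/(510/47)=-233/85
back: M3=-233/85
back: M2=90/47−18/47·-233/85=252/85
back: M1=3−1/6·252/85=213/85
M: M0=0, M1=213/85, M2=252/85, M3=-233/85, M4=0
seg 0: a=4, c=M0/2=0, d=(M1−M0)/(6·2)=71/340, b=Δ0−h0·(2M0+M1)/6=-411/85
seg 1: a=-4, c=M1/2=213/170, d=(M2−M1)/(6·1)=13/170, b=Δ1−h1·(2M1+M2)/6=-198/85
seg 2: a=-5, c=M2/2=126/85, d=(M3−M2)/(6·3)=-97/306, b=Δ2−h2·(2M2+M3)/6=69/170
seg 3: a=1, c=M3/2=-233/170, d=(M4−M3)/(6·3)=233/1530, b=Δ3−h3·(2M3+M4)/6=63/85
t_q=15/4 → seg 2, τ=3/4; S=-5+69/170·τ+126/85·τ²+-97/306·τ³=-43471/10880

  seg 0: a=4 b=-411/85 c=0 d=71/340
  seg 1: a=-4 b=-198/85 c=213/170 d=13/170
  seg 2: a=-5 b=69/170 c=126/85 d=-97/306
  seg 3: a=1 b=63/85 c=-233/170 d=233/1530
S(15/4) = -43471/10880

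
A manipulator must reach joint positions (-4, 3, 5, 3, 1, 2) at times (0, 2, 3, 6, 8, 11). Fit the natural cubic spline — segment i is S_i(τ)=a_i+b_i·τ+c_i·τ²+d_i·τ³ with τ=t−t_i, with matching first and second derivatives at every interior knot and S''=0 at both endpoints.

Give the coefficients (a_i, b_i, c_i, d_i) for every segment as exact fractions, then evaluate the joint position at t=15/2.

  seg 0: a=-4 b=3865/993 c=0 d=-779/7944
  seg 1: a=3 b=5393/1986 c=-779/1324 d=-505/3972
  seg 2: a=5 b=4597/3972 c=-321/331 d=479/3972
  seg 3: a=3 b=-2791/1986 c=153/1324 d=173/3972
  seg 4: a=1 b=-835/1986 c=499/1324 d=-499/11916
S(15/2) = 13759/10592

Δ: Δ0=7/2, Δ1=2, Δ2=-2/3, Δ3=-1, Δ4=1/3
row 1: diag=6, rhs=-9; c'=1/6, d'=-3/2
row 2: denom=8−1·1/6=47/6; d'=(-16−1·-3/2)/(47/6)=-87/47
row 3: denom=10−3·18/47=416/47; d'=(-2−3·-87/47)/(416/47)=167/416
row 4: denom=10−2·47/208=993/104; d'=(8−2·167/416)/(993/104)=499/662
back: M4=499/662
back: M3=167/416−47/208·499/662=153/662
back: M2=-87/47−18/47·153/662=-642/331
back: M1=-3/2−1/6·-642/331=-779/662
M: M0=0, M1=-779/662, M2=-642/331, M3=153/662, M4=499/662, M5=0
seg 0: a=-4, c=M0/2=0, d=(M1−M0)/(6·2)=-779/7944, b=Δ0−h0·(2M0+M1)/6=3865/993
seg 1: a=3, c=M1/2=-779/1324, d=(M2−M1)/(6·1)=-505/3972, b=Δ1−h1·(2M1+M2)/6=5393/1986
seg 2: a=5, c=M2/2=-321/331, d=(M3−M2)/(6·3)=479/3972, b=Δ2−h2·(2M2+M3)/6=4597/3972
seg 3: a=3, c=M3/2=153/1324, d=(M4−M3)/(6·2)=173/3972, b=Δ3−h3·(2M3+M4)/6=-2791/1986
seg 4: a=1, c=M4/2=499/1324, d=(M5−M4)/(6·3)=-499/11916, b=Δ4−h4·(2M4+M5)/6=-835/1986
t_q=15/2 → seg 3, τ=3/2; S=3+-2791/1986·τ+153/1324·τ²+173/3972·τ³=13759/10592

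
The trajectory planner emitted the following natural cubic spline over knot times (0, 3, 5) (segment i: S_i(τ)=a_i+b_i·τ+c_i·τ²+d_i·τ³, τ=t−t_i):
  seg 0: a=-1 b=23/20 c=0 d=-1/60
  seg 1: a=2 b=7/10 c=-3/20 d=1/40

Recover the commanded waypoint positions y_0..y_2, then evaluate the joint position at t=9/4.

y_0 = S_0(0) = a_0 = -1
y_1 = S_1(0) = a_1 = 2
y_2 = S_1(2) = 3
t_q=9/4 is in segment 0 (τ=9/4); S_0(τ)=1789/1280

y_0=-1 y_1=2 y_2=3
S(9/4) = 1789/1280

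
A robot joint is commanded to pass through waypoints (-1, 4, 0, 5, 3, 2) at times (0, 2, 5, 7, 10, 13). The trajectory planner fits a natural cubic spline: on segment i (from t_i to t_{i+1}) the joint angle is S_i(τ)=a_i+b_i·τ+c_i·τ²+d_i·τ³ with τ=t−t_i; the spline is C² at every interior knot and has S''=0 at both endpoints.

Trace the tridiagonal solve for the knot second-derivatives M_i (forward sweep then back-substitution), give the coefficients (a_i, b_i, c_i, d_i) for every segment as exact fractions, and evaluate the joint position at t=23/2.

  seg 0: a=-1 b=23477/6414 c=0 d=-3721/12828
  seg 1: a=4 b=1151/6414 c=-3721/2138 d=11893/28863
  seg 2: a=0 b=5531/6414 c=12623/6414 d=-2457/4276
  seg 3: a=5 b=11797/6414 c=-4745/3207 d=12397/57726
  seg 4: a=3 b=-3976/3207 c=969/2138 d=-323/6414
S(23/2) = 34039/17104

Δ: Δ0=5/2, Δ1=-4/3, Δ2=5/2, Δ3=-2/3, Δ4=-1/3
row 1: diag=10, rhs=-23; c'=3/10, d'=-23/10
row 2: denom=10−3·3/10=91/10; d'=(23−3·-23/10)/(91/10)=23/7
row 3: denom=10−2·20/91=870/91; d'=(-19−2·23/7)/(870/91)=-2327/870
row 4: denom=12−3·91/290=3207/290; d'=(2−3·-2327/870)/(3207/290)=969/1069
back: M4=969/1069
back: M3=-2327/870−91/290·969/1069=-9490/3207
back: M2=23/7−20/91·-9490/3207=12623/3207
back: M1=-23/10−3/10·12623/3207=-3721/1069
M: M0=0, M1=-3721/1069, M2=12623/3207, M3=-9490/3207, M4=969/1069, M5=0
seg 0: a=-1, c=M0/2=0, d=(M1−M0)/(6·2)=-3721/12828, b=Δ0−h0·(2M0+M1)/6=23477/6414
seg 1: a=4, c=M1/2=-3721/2138, d=(M2−M1)/(6·3)=11893/28863, b=Δ1−h1·(2M1+M2)/6=1151/6414
seg 2: a=0, c=M2/2=12623/6414, d=(M3−M2)/(6·2)=-2457/4276, b=Δ2−h2·(2M2+M3)/6=5531/6414
seg 3: a=5, c=M3/2=-4745/3207, d=(M4−M3)/(6·3)=12397/57726, b=Δ3−h3·(2M3+M4)/6=11797/6414
seg 4: a=3, c=M4/2=969/2138, d=(M5−M4)/(6·3)=-323/6414, b=Δ4−h4·(2M4+M5)/6=-3976/3207
t_q=23/2 → seg 4, τ=3/2; S=3+-3976/3207·τ+969/2138·τ²+-323/6414·τ³=34039/17104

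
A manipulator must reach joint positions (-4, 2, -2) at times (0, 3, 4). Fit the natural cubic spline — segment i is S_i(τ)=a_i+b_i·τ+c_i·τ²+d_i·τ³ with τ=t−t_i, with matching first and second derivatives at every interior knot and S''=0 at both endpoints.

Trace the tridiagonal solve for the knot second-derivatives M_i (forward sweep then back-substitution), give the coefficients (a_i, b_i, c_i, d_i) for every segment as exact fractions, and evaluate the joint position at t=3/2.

Δ: Δ0=2, Δ1=-4
row 1: diag=8, rhs=-36; c'=1/8, d'=-9/2
back: M1=-9/2
M: M0=0, M1=-9/2, M2=0
seg 0: a=-4, c=M0/2=0, d=(M1−M0)/(6·3)=-1/4, b=Δ0−h0·(2M0+M1)/6=17/4
seg 1: a=2, c=M1/2=-9/4, d=(M2−M1)/(6·1)=3/4, b=Δ1−h1·(2M1+M2)/6=-5/2
t_q=3/2 → seg 0, τ=3/2; S=-4+17/4·τ+0·τ²+-1/4·τ³=49/32

  seg 0: a=-4 b=17/4 c=0 d=-1/4
  seg 1: a=2 b=-5/2 c=-9/4 d=3/4
S(3/2) = 49/32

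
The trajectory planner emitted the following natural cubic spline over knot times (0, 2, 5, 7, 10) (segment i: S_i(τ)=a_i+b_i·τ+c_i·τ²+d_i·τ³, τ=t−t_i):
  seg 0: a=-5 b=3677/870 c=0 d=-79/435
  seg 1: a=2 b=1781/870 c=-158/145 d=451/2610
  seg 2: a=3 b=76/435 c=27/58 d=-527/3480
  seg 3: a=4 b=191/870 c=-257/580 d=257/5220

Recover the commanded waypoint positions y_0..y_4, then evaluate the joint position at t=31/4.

y_0=-5 y_1=2 y_2=3 y_3=4 y_4=2
S(31/4) = 146111/37120

y_0 = S_0(0) = a_0 = -5
y_1 = S_1(0) = a_1 = 2
y_2 = S_2(0) = a_2 = 3
y_3 = S_3(0) = a_3 = 4
y_4 = S_3(3) = 2
t_q=31/4 is in segment 3 (τ=3/4); S_3(τ)=146111/37120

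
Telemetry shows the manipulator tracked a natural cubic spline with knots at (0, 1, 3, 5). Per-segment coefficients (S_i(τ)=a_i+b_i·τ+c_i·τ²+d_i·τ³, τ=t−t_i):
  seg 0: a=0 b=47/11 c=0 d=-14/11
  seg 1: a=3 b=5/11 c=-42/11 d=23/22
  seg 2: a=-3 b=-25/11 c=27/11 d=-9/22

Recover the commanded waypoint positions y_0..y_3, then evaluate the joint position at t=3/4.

y_0=0 y_1=3 y_2=-3 y_3=-1
S(3/4) = 939/352

y_0 = S_0(0) = a_0 = 0
y_1 = S_1(0) = a_1 = 3
y_2 = S_2(0) = a_2 = -3
y_3 = S_2(2) = -1
t_q=3/4 is in segment 0 (τ=3/4); S_0(τ)=939/352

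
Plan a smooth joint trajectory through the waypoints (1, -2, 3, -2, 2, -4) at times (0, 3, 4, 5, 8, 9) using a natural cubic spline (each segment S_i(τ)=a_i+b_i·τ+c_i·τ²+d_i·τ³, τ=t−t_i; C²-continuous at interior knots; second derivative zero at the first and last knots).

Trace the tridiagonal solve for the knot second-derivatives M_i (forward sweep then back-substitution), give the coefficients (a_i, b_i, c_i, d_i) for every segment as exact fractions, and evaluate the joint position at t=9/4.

  seg 0: a=1 b=-7325/1641 c=0 d=5684/14769
  seg 1: a=-2 b=9727/1641 c=5684/1641 d=-2402/547
  seg 2: a=3 b=-523/1641 c=-15934/1641 d=8252/1641
  seg 3: a=-2 b=-2545/547 c=8822/1641 d=-16643/14769
  seg 4: a=2 b=-1544/547 c=-2607/547 d=869/547
S(9/4) = -40781/8752

Δ: Δ0=-1, Δ1=5, Δ2=-5, Δ3=4/3, Δ4=-6
row 1: diag=8, rhs=36; c'=1/8, d'=9/2
row 2: denom=4−1·1/8=31/8; d'=(-60−1·9/2)/(31/8)=-516/31
row 3: denom=8−1·8/31=240/31; d'=(38−1·-516/31)/(240/31)=847/120
row 4: denom=8−3·31/80=547/80; d'=(-44−3·847/120)/(547/80)=-5214/547
back: M4=-5214/547
back: M3=847/120−31/80·-5214/547=17644/1641
back: M2=-516/31−8/31·17644/1641=-31868/1641
back: M1=9/2−1/8·-31868/1641=11368/1641
M: M0=0, M1=11368/1641, M2=-31868/1641, M3=17644/1641, M4=-5214/547, M5=0
seg 0: a=1, c=M0/2=0, d=(M1−M0)/(6·3)=5684/14769, b=Δ0−h0·(2M0+M1)/6=-7325/1641
seg 1: a=-2, c=M1/2=5684/1641, d=(M2−M1)/(6·1)=-2402/547, b=Δ1−h1·(2M1+M2)/6=9727/1641
seg 2: a=3, c=M2/2=-15934/1641, d=(M3−M2)/(6·1)=8252/1641, b=Δ2−h2·(2M2+M3)/6=-523/1641
seg 3: a=-2, c=M3/2=8822/1641, d=(M4−M3)/(6·3)=-16643/14769, b=Δ3−h3·(2M3+M4)/6=-2545/547
seg 4: a=2, c=M4/2=-2607/547, d=(M5−M4)/(6·1)=869/547, b=Δ4−h4·(2M4+M5)/6=-1544/547
t_q=9/4 → seg 0, τ=9/4; S=1+-7325/1641·τ+0·τ²+5684/14769·τ³=-40781/8752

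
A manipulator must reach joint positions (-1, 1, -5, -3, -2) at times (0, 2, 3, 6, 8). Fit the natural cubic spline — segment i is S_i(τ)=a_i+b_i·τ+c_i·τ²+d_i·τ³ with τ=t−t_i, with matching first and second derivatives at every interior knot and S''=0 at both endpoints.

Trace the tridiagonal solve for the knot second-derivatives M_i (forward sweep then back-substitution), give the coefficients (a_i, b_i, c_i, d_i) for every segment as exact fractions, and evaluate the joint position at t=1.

  seg 0: a=-1 b=4633/1248 c=0 d=-3385/4992
  seg 1: a=1 b=-2761/624 c=-3385/832 d=6223/2496
  seg 2: a=-5 b=-12685/2496 c=1419/416 d=-287/576
  seg 3: a=-3 b=1205/624 c=-893/832 d=893/4992
S(1) = 3385/1664

Δ: Δ0=1, Δ1=-6, Δ2=2/3, Δ3=1/2
row 1: diag=6, rhs=-42; c'=1/6, d'=-7
row 2: denom=8−1·1/6=47/6; d'=(40−1·-7)/(47/6)=6
row 3: denom=10−3·18/47=416/47; d'=(-1−3·6)/(416/47)=-893/416
back: M3=-893/416
back: M2=6−18/47·-893/416=1419/208
back: M1=-7−1/6·1419/208=-3385/416
M: M0=0, M1=-3385/416, M2=1419/208, M3=-893/416, M4=0
seg 0: a=-1, c=M0/2=0, d=(M1−M0)/(6·2)=-3385/4992, b=Δ0−h0·(2M0+M1)/6=4633/1248
seg 1: a=1, c=M1/2=-3385/832, d=(M2−M1)/(6·1)=6223/2496, b=Δ1−h1·(2M1+M2)/6=-2761/624
seg 2: a=-5, c=M2/2=1419/416, d=(M3−M2)/(6·3)=-287/576, b=Δ2−h2·(2M2+M3)/6=-12685/2496
seg 3: a=-3, c=M3/2=-893/832, d=(M4−M3)/(6·2)=893/4992, b=Δ3−h3·(2M3+M4)/6=1205/624
t_q=1 → seg 0, τ=1; S=-1+4633/1248·τ+0·τ²+-3385/4992·τ³=3385/1664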